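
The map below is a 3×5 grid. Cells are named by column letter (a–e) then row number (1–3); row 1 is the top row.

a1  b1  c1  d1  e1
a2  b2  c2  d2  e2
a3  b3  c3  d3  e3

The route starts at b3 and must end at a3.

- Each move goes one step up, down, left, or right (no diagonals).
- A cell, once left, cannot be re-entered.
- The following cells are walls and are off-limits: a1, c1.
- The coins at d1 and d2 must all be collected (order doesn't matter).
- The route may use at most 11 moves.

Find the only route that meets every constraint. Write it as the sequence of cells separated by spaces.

b3 c3 d3 e3 e2 e1 d1 d2 c2 b2 a2 a3

The budget equals the shortest possible length, so every move has to be on a shortest route through the required cells.
Route from b3: 3× right (reaching e3), 2× up (reaching e1), left to d1, down to d2, 3× left (reaching a2), down to a3 — 11 moves in all.
Check: all required cells visited; 11 ≤ 11 moves.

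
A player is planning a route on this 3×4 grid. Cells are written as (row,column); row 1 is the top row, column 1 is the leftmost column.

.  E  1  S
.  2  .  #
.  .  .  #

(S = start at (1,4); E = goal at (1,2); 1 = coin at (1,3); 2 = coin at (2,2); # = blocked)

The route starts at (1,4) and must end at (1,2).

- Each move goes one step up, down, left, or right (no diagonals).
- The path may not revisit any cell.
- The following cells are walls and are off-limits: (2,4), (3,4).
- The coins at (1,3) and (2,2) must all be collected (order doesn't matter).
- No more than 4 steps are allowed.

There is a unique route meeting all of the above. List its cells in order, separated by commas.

The 4-move cap with required stops at (1,3), (2,2) leaves no slack for detours.
Route from (1,4): left to (1,3), down to (2,3), left to (2,2), up to (1,2) — 4 moves in all.
Check: all required cells visited; 4 ≤ 4 moves.

(1,4), (1,3), (2,3), (2,2), (1,2)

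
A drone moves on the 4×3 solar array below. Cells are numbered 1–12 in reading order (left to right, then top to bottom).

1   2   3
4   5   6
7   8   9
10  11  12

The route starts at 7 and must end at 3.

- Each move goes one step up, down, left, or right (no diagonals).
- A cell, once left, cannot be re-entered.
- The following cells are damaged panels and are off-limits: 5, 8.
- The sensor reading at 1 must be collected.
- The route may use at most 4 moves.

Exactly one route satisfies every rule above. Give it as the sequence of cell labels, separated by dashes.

Any route must reach 1 and still end at 3 within 4 moves, so the order of the required stops is forced.
Route from 7: up 2 to 1, right 2 to 3 — 4 moves in all.
Check: all required cells visited; 4 ≤ 4 moves.

7 - 4 - 1 - 2 - 3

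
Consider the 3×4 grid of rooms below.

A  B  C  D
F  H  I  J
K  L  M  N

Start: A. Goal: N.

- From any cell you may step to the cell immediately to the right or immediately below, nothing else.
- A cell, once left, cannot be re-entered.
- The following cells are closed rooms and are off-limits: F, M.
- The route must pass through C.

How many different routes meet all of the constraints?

2

A right/down-only route from A to N makes exactly 2 down-moves and 3 right-moves in some order.
With no other constraints that would be C(5,2) = 10 routes.
Split at C and multiply the segment counts (each segment already excludes blocked cells): A→C: 1; C→N: 2; product = 2.
That gives 2 routes.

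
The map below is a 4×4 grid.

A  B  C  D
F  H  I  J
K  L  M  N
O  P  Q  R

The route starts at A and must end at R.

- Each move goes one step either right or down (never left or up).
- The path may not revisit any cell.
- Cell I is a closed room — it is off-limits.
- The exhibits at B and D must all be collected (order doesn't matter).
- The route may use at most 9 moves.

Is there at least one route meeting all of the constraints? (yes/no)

yes

One route that works: A → B → C → D → J → N → R.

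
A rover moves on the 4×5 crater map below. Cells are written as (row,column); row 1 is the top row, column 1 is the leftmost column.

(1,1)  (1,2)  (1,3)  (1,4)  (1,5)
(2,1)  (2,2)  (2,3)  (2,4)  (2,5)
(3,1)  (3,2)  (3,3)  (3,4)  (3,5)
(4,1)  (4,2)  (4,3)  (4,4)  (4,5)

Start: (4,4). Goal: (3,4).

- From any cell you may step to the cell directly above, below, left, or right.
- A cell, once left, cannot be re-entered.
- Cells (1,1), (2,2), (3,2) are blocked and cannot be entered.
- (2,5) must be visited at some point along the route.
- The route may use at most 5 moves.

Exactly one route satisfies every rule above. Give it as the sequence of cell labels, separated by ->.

(4,4) -> (4,5) -> (3,5) -> (2,5) -> (2,4) -> (3,4)

The budget equals the shortest possible length, so every move has to be on a shortest route through the required cells.
Route from (4,4): right to (4,5), 2× up (reaching (2,5)), left to (2,4), down to (3,4) — 5 moves in all.
Check: all required cells visited; 5 ≤ 5 moves.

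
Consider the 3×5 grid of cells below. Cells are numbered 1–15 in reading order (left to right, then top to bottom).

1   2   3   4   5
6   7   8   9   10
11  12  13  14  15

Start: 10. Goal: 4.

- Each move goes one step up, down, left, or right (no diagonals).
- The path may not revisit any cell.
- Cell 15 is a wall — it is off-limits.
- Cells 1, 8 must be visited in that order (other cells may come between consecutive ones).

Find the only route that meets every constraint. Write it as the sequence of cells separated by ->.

10 -> 9 -> 14 -> 13 -> 12 -> 11 -> 6 -> 1 -> 2 -> 7 -> 8 -> 3 -> 4

The waypoints must appear in the order 1, 8, with no cell reused.
Route from 10: left 1 to 9, down 1 to 14, left 3 to 11, up 2 to 1, right 1 to 2, down 1 to 7, right 1 to 8, up 1 to 3, right 1 to 4 — 12 moves in all.
Check: order respected (1 at step 7, 8 at step 10).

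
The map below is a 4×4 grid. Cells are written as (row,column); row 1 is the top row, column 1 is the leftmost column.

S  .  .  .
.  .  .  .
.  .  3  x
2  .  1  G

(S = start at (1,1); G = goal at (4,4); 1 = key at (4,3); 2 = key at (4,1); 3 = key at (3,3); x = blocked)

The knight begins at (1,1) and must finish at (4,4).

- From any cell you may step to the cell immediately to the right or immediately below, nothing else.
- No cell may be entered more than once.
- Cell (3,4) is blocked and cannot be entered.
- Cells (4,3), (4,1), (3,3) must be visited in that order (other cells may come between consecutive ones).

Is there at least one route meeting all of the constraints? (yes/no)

no

(4,1) lies to the left of (4,3), so going from (4,3) to (4,1) would need a leftward move — but moves only go right/down, so (4,3) cannot be visited before (4,1).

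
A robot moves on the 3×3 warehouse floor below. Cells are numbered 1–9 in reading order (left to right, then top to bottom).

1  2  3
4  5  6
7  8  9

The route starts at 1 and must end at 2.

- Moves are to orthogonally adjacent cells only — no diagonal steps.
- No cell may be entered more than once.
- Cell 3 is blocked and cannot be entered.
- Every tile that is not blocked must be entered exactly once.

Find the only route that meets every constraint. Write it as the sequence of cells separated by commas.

1, 4, 7, 8, 9, 6, 5, 2

Need to visit all 8 open cells exactly once, starting at 1 and ending at 2.
Cell 9 has only two open neighbours (6 and 8), so the path must pass straight through it: one of those is the cell it's entered from and the other is where it exits.
Route from 1: down 2 to 7, right 2 to 9, up 1 to 6, left 1 to 5, up 1 to 2 — 7 moves in all.
Check: all 8 open cells covered.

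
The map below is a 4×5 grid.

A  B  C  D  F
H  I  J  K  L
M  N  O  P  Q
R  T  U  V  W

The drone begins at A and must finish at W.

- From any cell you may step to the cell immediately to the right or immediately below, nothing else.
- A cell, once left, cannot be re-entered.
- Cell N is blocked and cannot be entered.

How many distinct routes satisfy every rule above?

23

A right/down-only route from A to W makes exactly 3 down-moves and 4 right-moves in some order.
With no other constraints that would be C(7,3) = 35 routes.
Subtract routes through each blocked cell (inclusion–exclusion for overlaps): − through N: 12 → 23.
That gives 23 routes.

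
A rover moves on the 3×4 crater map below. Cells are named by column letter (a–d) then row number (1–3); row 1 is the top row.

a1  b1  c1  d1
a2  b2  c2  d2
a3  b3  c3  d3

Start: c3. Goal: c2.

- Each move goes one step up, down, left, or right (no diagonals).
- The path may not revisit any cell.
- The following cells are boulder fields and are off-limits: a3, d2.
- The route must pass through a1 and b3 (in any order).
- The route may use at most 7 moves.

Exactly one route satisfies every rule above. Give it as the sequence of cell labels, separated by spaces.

c3 b3 b2 a2 a1 b1 c1 c2

The budget equals the shortest possible length, so every move has to be on a shortest route through the required cells.
Route from c3: left to b3, up to b2, left to a2, up to a1, 2× right (reaching c1), down to c2 — 7 moves in all.
Check: all required cells visited; 7 ≤ 7 moves.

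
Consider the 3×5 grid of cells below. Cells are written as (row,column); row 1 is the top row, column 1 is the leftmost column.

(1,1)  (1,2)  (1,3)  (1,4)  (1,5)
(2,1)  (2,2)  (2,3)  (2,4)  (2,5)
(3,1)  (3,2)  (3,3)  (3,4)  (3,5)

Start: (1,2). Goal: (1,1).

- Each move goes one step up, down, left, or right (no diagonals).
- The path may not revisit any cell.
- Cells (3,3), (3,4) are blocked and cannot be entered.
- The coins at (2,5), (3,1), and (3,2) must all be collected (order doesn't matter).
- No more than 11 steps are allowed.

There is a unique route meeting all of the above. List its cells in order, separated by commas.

The 11-move cap with required stops at (2,5), (3,1), (3,2) leaves no slack for detours.
Route from (1,2): 3× right (reaching (1,5)), down to (2,5), 3× left (reaching (2,2)), down to (3,2), left to (3,1), 2× up (reaching (1,1)) — 11 moves in all.
Check: all required cells visited; 11 ≤ 11 moves.

(1,2), (1,3), (1,4), (1,5), (2,5), (2,4), (2,3), (2,2), (3,2), (3,1), (2,1), (1,1)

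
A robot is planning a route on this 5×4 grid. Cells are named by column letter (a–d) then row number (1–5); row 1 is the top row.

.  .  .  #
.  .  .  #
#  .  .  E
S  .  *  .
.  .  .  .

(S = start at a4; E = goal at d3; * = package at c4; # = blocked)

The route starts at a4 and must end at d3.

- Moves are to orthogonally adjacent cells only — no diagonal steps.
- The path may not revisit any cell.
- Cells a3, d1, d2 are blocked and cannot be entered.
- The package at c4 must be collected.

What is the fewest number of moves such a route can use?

4

Any route passes through c4 somewhere between a4 and d3. Summing Manhattan distances along the two legs (a4 → c4 → d3) gives a lower bound of 2 + 2 = 4 moves.
A route of 4 moves achieves this: a4 → b4 → c4 → c3 → d3.
Since 4 matches the lower bound, it is optimal.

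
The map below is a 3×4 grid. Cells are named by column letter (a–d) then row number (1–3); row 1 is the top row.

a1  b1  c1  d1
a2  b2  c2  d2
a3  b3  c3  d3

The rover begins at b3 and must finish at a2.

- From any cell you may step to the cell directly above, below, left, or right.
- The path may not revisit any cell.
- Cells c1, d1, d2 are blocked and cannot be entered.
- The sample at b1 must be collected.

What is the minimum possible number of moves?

4

Any route passes through b1 somewhere between b3 and a2. Summing Manhattan distances along the two legs (b3 → b1 → a2) gives a lower bound of 2 + 2 = 4 moves.
A route of 4 moves achieves this: b3 → b2 → b1 → a1 → a2.
Since 4 matches the lower bound, it is optimal.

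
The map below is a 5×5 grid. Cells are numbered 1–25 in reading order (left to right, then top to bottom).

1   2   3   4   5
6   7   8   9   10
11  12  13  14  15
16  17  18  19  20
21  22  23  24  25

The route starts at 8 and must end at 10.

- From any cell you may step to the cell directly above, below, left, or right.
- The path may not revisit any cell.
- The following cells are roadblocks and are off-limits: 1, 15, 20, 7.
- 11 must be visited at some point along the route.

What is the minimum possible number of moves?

Any route passes through 11 somewhere between 8 and 10. Summing Manhattan distances along the two legs (8 → 11 → 10) gives a lower bound of 3 + 5 = 8 moves.
The shortest route satisfying every rule uses 10 moves: 8 → 13 → 12 → 11 → 16 → 17 → 18 → 19 → 14 → 9 → 10.
The no-revisit rule (legs can't share cells) pushes the minimum above the 8-move bound; an exhaustive check rules out every length from 8 to 9, leaving 10 as the minimum.

10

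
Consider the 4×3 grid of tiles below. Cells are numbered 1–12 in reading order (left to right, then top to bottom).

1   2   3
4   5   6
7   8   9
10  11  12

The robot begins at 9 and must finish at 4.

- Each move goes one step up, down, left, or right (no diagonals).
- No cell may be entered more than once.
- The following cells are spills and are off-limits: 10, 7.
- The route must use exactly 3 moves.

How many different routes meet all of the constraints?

Need simple routes of exactly 3 moves from 9 to 4 (Manhattan distance 3, so 0 moves are spent on a detour and 0 undoing it).
Enumerating: 9 6 5 4 | 9 8 5 4.
That gives 2 routes.

2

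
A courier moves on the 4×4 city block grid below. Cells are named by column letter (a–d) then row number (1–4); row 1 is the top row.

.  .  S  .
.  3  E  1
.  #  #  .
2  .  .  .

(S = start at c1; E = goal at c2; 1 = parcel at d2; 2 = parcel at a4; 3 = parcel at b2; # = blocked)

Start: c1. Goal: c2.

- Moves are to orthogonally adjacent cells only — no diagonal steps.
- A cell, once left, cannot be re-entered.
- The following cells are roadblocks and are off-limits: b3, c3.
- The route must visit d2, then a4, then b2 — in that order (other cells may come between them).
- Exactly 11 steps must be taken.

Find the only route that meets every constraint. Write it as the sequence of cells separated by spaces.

The waypoints must appear in the order d2, a4, b2, with no cell reused.
Route from c1: right 1 to d1, down 3 to d4, left 3 to a4, up 2 to a2, right 2 to c2 — 11 moves in all.
Check: order respected (1 at step 2, 2 at step 7, 3 at step 10); 11 moves as required.

c1 d1 d2 d3 d4 c4 b4 a4 a3 a2 b2 c2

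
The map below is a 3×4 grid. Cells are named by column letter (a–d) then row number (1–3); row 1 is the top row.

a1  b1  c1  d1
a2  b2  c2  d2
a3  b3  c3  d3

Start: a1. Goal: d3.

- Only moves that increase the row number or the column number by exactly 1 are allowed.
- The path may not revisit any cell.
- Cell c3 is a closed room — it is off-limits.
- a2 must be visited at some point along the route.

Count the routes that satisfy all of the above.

1

A right/down-only route from a1 to d3 makes exactly 2 down-moves and 3 right-moves in some order.
With no other constraints that would be C(5,2) = 10 routes.
Split at a2 and multiply the segment counts (each segment already excludes blocked cells): a1→a2: 1; a2→d3: 1; product = 1.
That gives 1 route.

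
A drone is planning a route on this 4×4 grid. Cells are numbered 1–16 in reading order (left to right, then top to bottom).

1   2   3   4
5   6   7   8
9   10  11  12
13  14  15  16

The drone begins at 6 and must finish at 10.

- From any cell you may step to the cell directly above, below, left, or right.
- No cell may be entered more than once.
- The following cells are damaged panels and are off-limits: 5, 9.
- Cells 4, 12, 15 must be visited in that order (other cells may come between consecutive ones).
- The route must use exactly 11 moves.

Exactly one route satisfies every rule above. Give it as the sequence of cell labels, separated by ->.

The waypoints must appear in the order 4, 12, 15, with no cell reused.
Route from 6: up to 2, 2× right (reaching 4), down to 8, left to 7, down to 11, right to 12, down to 16, 2× left (reaching 14), up to 10 — 11 moves in all.
Check: order respected (4 at step 3, 12 at step 7, 15 at step 9); 11 moves as required.

6 -> 2 -> 3 -> 4 -> 8 -> 7 -> 11 -> 12 -> 16 -> 15 -> 14 -> 10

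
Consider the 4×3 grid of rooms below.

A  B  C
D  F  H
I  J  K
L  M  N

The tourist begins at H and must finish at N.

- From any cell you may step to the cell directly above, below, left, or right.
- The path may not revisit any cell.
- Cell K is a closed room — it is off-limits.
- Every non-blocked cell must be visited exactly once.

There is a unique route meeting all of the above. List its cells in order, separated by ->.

H -> C -> B -> A -> D -> F -> J -> I -> L -> M -> N

Need to visit all 11 open cells exactly once, starting at H and ending at N.
Cell L has only two open neighbours (I and M), so the path must pass straight through it: one of those is the cell it's entered from and the other is where it exits.
Route from H: up 1 to C, left 2 to A, down 1 to D, right 1 to F, down 1 to J, left 1 to I, down 1 to L, right 2 to N — 10 moves in all.
Check: all 11 open cells covered.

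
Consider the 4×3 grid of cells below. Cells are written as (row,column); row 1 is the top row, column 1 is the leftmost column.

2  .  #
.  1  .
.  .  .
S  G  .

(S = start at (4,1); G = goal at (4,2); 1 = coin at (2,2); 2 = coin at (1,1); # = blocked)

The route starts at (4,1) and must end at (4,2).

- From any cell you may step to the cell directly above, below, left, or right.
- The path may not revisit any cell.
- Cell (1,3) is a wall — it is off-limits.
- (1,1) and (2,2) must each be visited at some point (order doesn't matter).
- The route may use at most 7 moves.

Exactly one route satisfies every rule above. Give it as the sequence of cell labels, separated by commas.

(4,1), (3,1), (2,1), (1,1), (1,2), (2,2), (3,2), (4,2)

The budget equals the shortest possible length, so every move has to be on a shortest route through the required cells.
Route from (4,1): up 3 to (1,1), right 1 to (1,2), down 3 to (4,2) — 7 moves in all.
Check: all required cells visited; 7 ≤ 7 moves.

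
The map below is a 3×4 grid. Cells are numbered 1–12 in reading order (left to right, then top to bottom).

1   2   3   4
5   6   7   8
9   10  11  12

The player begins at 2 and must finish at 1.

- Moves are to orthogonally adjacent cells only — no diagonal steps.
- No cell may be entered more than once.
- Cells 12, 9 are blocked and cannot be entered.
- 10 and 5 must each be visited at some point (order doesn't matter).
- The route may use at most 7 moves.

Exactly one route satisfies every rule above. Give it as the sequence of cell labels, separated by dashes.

2 - 3 - 7 - 11 - 10 - 6 - 5 - 1

The budget equals the shortest possible length, so every move has to be on a shortest route through the required cells.
Route from 2: right 1 to 3, down 2 to 11, left 1 to 10, up 1 to 6, left 1 to 5, up 1 to 1 — 7 moves in all.
Check: all required cells visited; 7 ≤ 7 moves.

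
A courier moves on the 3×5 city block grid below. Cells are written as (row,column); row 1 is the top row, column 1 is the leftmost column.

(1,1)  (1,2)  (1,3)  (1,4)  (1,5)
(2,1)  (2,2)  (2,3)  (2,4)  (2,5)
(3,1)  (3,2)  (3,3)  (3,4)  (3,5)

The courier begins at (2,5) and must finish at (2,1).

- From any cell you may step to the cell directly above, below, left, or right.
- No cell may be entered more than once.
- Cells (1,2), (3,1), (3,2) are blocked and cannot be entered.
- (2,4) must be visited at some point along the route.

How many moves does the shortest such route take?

Any route passes through (2,4) somewhere between (2,5) and (2,1). Summing Manhattan distances along the two legs ((2,5) → (2,4) → (2,1)) gives a lower bound of 1 + 3 = 4 moves.
A route of 4 moves achieves this: (2,5) → (2,4) → (2,3) → (2,2) → (2,1).
Since 4 matches the lower bound, it is optimal.

4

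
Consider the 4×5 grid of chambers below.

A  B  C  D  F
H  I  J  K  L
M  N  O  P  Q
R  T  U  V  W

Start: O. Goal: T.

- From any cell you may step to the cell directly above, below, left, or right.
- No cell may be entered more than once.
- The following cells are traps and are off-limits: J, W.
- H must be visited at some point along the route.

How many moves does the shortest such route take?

6

Any route passes through H somewhere between O and T. Summing Manhattan distances along the two legs (O → H → T) gives a lower bound of 3 + 3 = 6 moves.
A route of 6 moves achieves this: O → N → I → H → M → R → T.
Since 6 matches the lower bound, it is optimal.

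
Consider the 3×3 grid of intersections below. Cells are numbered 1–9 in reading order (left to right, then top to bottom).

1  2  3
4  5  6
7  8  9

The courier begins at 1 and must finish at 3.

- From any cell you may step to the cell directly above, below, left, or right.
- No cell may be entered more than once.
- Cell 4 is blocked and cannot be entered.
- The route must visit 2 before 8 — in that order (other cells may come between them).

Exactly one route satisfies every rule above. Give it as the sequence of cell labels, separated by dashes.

The waypoints must appear in the order 2, 8, with no cell reused.
Route from 1: right to 2, 2× down (reaching 8), right to 9, 2× up (reaching 3) — 6 moves in all.
Check: order respected (2 at step 1, 8 at step 3).

1 - 2 - 5 - 8 - 9 - 6 - 3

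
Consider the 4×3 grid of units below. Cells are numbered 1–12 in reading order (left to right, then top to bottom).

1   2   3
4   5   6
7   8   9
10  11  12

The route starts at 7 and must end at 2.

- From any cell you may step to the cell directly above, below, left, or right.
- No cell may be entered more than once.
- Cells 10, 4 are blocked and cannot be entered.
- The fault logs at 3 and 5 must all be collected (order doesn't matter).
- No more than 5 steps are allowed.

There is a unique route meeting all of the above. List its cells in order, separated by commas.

Any route must reach 3 and 5 and still end at 2 within 5 moves, so the order of the required stops is forced.
Route from 7: right 1 to 8, up 1 to 5, right 1 to 6, up 1 to 3, left 1 to 2 — 5 moves in all.
Check: all required cells visited; 5 ≤ 5 moves.

7, 8, 5, 6, 3, 2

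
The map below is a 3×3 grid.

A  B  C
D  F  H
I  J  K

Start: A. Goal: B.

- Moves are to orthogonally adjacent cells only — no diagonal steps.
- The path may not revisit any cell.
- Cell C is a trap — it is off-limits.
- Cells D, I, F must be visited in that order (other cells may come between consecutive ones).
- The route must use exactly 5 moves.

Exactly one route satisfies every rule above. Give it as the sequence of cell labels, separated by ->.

A -> D -> I -> J -> F -> B

The waypoints must appear in the order D, I, F, with no cell reused.
Route from A: down 2 to I, right 1 to J, up 2 to B — 5 moves in all.
Check: order respected (D at step 1, I at step 2, F at step 4); 5 moves as required.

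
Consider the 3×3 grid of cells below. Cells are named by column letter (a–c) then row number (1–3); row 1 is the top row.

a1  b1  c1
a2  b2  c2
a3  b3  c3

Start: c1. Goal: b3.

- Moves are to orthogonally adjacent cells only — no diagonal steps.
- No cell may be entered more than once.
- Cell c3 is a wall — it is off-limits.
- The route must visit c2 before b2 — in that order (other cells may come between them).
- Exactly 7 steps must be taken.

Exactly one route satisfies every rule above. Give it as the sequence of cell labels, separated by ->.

c1 -> c2 -> b2 -> b1 -> a1 -> a2 -> a3 -> b3

The waypoints must appear in the order c2, b2, with no cell reused.
Route from c1: down 1 to c2, left 1 to b2, up 1 to b1, left 1 to a1, down 2 to a3, right 1 to b3 — 7 moves in all.
Check: order respected (c2 at step 1, b2 at step 2); 7 moves as required.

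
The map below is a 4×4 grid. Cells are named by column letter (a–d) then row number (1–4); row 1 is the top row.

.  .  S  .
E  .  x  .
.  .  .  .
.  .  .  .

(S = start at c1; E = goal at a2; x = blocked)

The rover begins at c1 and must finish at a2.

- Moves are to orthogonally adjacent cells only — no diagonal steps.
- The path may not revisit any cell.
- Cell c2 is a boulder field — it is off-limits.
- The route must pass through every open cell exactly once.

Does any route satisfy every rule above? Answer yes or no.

no

Colour the cells like a checkerboard: each orthogonal step flips colour, so a Hamiltonian route alternates colours. Here there are 8 cells of one colour and 7 of the other, with start on the opposite colour to the goal — the counts and endpoints can't be arranged into an alternating sequence of length 15, so no Hamiltonian route exists.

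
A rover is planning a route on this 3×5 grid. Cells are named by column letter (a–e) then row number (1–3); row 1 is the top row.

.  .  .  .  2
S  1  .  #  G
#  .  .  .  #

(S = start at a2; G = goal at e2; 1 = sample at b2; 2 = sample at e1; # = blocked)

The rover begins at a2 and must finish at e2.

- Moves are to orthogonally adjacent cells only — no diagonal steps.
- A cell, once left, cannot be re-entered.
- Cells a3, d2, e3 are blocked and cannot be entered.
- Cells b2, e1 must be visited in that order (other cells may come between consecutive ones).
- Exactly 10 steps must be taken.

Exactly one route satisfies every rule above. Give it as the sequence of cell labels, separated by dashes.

a2 - a1 - b1 - b2 - b3 - c3 - c2 - c1 - d1 - e1 - e2

The waypoints must appear in the order b2, e1, with no cell reused.
Route from a2: up 1 to a1, right 1 to b1, down 2 to b3, right 1 to c3, up 2 to c1, right 2 to e1, down 1 to e2 — 10 moves in all.
Check: order respected (1 at step 3, 2 at step 9); 10 moves as required.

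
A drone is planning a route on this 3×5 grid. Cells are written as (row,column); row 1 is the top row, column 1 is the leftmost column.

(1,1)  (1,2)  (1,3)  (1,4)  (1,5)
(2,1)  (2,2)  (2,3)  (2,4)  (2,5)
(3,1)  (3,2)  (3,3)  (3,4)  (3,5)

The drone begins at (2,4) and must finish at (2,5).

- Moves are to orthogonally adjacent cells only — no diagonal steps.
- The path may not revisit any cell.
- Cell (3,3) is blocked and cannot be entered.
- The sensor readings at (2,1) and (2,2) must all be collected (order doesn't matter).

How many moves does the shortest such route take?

Any route passes through (2,1) and (2,2) in some order between (2,4) and (2,5). Summing Manhattan distances along each leg and taking the cheapest ordering ((2,4) → (2,1) → (2,2) → (2,5)) gives a lower bound of 3 + 1 + 3 = 7 moves.
The shortest route satisfying every rule uses 9 moves: (2,4) → (2,3) → (2,2) → (2,1) → (1,1) → (1,2) → (1,3) → (1,4) → (1,5) → (2,5).
The no-revisit rule (legs can't share cells) pushes the minimum above the 7-move bound; an exhaustive check rules out every length from 7 to 8, leaving 9 as the minimum.

9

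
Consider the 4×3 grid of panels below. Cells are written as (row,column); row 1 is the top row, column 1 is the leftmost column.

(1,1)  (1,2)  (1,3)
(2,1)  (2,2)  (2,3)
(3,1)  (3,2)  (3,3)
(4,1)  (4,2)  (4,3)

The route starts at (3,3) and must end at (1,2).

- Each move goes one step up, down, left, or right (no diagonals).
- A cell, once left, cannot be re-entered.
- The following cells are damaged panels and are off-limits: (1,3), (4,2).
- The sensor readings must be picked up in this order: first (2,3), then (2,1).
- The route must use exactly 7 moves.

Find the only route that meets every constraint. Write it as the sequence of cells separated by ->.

(3,3) -> (2,3) -> (2,2) -> (3,2) -> (3,1) -> (2,1) -> (1,1) -> (1,2)

The waypoints must appear in the order (2,3), (2,1), with no cell reused.
Route from (3,3): up 1 to (2,3), left 1 to (2,2), down 1 to (3,2), left 1 to (3,1), up 2 to (1,1), right 1 to (1,2) — 7 moves in all.
Check: order respected ((2,3) at step 1, (2,1) at step 5); 7 moves as required.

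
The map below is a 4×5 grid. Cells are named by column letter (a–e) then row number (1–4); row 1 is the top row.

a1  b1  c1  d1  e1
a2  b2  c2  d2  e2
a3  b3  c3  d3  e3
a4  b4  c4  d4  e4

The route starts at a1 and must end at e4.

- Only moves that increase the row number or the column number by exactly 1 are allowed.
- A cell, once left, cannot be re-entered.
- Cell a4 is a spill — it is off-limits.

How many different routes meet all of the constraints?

A right/down-only route from a1 to e4 makes exactly 3 down-moves and 4 right-moves in some order.
With no other constraints that would be C(7,3) = 35 routes.
Subtract routes through each blocked cell (inclusion–exclusion for overlaps): − through a4: 1 → 34.
That gives 34 routes.

34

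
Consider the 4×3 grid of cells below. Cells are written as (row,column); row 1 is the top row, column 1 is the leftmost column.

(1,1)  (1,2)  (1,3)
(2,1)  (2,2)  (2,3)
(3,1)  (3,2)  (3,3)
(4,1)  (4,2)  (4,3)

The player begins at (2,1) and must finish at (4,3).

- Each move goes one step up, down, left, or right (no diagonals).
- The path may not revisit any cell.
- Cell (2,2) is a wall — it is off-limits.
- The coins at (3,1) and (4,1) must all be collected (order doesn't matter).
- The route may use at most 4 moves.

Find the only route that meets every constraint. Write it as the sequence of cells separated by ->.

(2,1) -> (3,1) -> (4,1) -> (4,2) -> (4,3)

The 4-move cap with required stops at (3,1), (4,1) leaves no slack for detours.
Route from (2,1): down 2 to (4,1), right 2 to (4,3) — 4 moves in all.
Check: all required cells visited; 4 ≤ 4 moves.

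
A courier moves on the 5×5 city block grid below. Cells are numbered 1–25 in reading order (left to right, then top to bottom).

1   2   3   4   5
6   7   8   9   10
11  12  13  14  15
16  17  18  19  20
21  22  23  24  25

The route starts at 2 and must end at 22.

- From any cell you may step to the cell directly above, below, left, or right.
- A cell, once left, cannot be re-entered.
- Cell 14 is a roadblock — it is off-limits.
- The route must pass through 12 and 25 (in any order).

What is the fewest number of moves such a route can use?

10

Any route passes through 12 and 25 in some order between 2 and 22. Summing Manhattan distances along each leg and taking the cheapest ordering (2 → 12 → 25 → 22) gives a lower bound of 2 + 5 + 3 = 10 moves.
A route of 10 moves achieves this: 2 → 7 → 12 → 17 → 18 → 19 → 20 → 25 → 24 → 23 → 22.
Since 10 matches the lower bound, it is optimal.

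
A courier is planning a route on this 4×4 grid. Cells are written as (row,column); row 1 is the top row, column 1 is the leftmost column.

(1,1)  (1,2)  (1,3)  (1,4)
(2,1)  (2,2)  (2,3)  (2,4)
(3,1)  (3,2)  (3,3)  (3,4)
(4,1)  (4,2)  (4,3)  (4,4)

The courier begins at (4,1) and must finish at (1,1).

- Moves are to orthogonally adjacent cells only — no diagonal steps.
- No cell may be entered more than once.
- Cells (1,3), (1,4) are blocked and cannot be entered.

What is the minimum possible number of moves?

3

The Manhattan distance from (4,1) to (1,1) is |4−1| + |1−1| = 3, so at least 3 moves are needed.
A route of 3 moves achieves this: (4,1) → (3,1) → (2,1) → (1,1).
Since 3 matches the lower bound, it is optimal.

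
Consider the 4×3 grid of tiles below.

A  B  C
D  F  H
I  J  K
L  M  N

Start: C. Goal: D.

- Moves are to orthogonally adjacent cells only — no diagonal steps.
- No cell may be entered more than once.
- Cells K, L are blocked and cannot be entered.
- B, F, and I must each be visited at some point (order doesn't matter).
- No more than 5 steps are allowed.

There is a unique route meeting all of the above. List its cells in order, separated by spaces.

Any route must reach B, F, and I and still end at D within 5 moves, so the order of the required stops is forced.
Route from C: left 1 to B, down 2 to J, left 1 to I, up 1 to D — 5 moves in all.
Check: all required cells visited; 5 ≤ 5 moves.

C B F J I D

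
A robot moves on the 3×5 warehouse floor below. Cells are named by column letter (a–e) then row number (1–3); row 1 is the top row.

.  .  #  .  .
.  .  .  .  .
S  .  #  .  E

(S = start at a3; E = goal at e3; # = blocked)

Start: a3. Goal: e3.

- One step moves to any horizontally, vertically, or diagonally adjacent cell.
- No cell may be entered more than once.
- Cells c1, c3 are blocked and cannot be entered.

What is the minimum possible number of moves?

With diagonal moves allowed, the Chebyshev distance max(|Δrow|,|Δcol|) from a3 to e3 is 4, so at least 4 moves are needed.
A route of 4 moves achieves this: a3 → b2 → c2 → d2 → e3.
Since 4 matches the lower bound, it is optimal.

4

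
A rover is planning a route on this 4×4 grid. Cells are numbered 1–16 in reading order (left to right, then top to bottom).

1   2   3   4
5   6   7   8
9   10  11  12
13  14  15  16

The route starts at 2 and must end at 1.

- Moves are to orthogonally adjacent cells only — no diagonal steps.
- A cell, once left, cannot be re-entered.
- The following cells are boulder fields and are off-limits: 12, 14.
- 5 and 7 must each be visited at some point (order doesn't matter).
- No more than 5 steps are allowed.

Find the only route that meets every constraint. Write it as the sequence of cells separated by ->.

Any route must reach 5 and 7 and still end at 1 within 5 moves, so the order of the required stops is forced.
Route from 2: right to 3, down to 7, 2× left (reaching 5), up to 1 — 5 moves in all.
Check: all required cells visited; 5 ≤ 5 moves.

2 -> 3 -> 7 -> 6 -> 5 -> 1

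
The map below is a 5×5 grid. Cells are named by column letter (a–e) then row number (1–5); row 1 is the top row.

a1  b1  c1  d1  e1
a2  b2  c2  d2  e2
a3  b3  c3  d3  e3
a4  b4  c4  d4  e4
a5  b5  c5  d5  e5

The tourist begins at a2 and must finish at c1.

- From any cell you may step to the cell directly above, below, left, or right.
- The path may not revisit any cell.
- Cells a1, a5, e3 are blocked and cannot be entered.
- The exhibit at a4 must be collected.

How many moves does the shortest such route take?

7

Any route passes through a4 somewhere between a2 and c1. Summing Manhattan distances along the two legs (a2 → a4 → c1) gives a lower bound of 2 + 5 = 7 moves.
A route of 7 moves achieves this: a2 → a3 → a4 → b4 → b3 → b2 → b1 → c1.
Since 7 matches the lower bound, it is optimal.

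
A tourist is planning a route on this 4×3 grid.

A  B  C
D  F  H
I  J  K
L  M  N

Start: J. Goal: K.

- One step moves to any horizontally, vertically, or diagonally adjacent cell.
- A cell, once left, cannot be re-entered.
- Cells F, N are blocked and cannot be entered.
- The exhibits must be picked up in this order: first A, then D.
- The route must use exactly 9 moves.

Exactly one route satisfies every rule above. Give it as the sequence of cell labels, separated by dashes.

The waypoints must appear in the order A, D, with no cell reused.
Route from J: up-right 1 to H, up 1 to C, left 2 to A, down 3 to L, right 1 to M, up-right 1 to K — 9 moves in all.
Check: order respected (A at step 4, D at step 5); 9 moves as required.

J - H - C - B - A - D - I - L - M - K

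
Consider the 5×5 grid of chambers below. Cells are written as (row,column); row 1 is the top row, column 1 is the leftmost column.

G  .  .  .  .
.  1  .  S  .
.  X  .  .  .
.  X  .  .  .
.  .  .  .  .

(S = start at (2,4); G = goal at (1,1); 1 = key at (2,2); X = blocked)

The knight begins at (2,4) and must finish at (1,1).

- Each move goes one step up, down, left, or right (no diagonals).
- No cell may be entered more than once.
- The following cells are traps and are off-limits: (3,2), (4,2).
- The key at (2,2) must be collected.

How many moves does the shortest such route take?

4

Any route passes through (2,2) somewhere between (2,4) and (1,1). Summing Manhattan distances along the two legs ((2,4) → (2,2) → (1,1)) gives a lower bound of 2 + 2 = 4 moves.
A route of 4 moves achieves this: (2,4) → (2,3) → (2,2) → (1,2) → (1,1).
Since 4 matches the lower bound, it is optimal.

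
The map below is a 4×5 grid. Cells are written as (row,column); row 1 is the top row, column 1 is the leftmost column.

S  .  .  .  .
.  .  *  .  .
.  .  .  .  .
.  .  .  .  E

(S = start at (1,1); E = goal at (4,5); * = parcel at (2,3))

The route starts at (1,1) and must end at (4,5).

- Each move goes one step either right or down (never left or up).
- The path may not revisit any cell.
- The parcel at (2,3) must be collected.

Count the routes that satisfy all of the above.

18

A right/down-only route from (1,1) to (4,5) makes exactly 3 down-moves and 4 right-moves in some order.
With no other constraints that would be C(7,3) = 35 routes.
Split at (2,3) and multiply the segment counts: (1,1)→(2,3): 3; (2,3)→(4,5): 6; product = 18.
That gives 18 routes.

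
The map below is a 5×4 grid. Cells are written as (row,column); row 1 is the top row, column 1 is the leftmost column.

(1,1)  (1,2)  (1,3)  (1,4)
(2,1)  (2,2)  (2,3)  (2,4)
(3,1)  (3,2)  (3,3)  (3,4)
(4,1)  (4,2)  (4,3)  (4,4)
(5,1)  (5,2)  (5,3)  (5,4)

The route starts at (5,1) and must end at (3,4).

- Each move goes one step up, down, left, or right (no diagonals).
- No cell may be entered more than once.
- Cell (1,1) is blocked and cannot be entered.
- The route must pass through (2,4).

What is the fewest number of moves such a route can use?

7

Any route passes through (2,4) somewhere between (5,1) and (3,4). Summing Manhattan distances along the two legs ((5,1) → (2,4) → (3,4)) gives a lower bound of 6 + 1 = 7 moves.
A route of 7 moves achieves this: (5,1) → (4,1) → (3,1) → (2,1) → (2,2) → (2,3) → (2,4) → (3,4).
Since 7 matches the lower bound, it is optimal.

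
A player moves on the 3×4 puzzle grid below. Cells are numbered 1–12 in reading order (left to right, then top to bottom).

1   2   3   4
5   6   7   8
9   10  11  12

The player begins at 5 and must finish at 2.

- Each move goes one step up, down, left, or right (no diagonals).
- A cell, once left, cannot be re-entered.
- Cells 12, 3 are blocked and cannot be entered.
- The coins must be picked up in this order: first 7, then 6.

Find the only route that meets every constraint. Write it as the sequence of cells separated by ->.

The waypoints must appear in the order 7, 6, with no cell reused.
Route from 5: down 1 to 9, right 2 to 11, up 1 to 7, left 1 to 6, up 1 to 2 — 6 moves in all.
Check: order respected (7 at step 4, 6 at step 5).

5 -> 9 -> 10 -> 11 -> 7 -> 6 -> 2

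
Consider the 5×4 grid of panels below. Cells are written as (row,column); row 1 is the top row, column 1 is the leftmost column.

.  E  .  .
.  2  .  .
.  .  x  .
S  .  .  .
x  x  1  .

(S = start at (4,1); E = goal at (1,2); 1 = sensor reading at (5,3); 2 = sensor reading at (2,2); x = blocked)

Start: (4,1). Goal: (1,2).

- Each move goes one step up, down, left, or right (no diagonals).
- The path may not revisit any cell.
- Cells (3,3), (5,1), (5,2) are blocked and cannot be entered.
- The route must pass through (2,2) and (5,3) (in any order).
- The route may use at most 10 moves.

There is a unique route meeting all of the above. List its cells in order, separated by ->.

(4,1) -> (4,2) -> (4,3) -> (5,3) -> (5,4) -> (4,4) -> (3,4) -> (2,4) -> (2,3) -> (2,2) -> (1,2)

The budget equals the shortest possible length, so every move has to be on a shortest route through the required cells.
Route from (4,1): 2× right (reaching (4,3)), down to (5,3), right to (5,4), 3× up (reaching (2,4)), 2× left (reaching (2,2)), up to (1,2) — 10 moves in all.
Check: all required cells visited; 10 ≤ 10 moves.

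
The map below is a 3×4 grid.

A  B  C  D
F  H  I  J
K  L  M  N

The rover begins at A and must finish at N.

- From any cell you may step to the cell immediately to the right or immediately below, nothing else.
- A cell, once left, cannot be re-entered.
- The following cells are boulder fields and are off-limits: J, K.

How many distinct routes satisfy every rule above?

A right/down-only route from A to N makes exactly 2 down-moves and 3 right-moves in some order.
With no other constraints that would be C(5,2) = 10 routes.
Subtract routes through each blocked cell (inclusion–exclusion for overlaps): − through J: 4 − through K: 1 → 5.
That gives 5 routes.

5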